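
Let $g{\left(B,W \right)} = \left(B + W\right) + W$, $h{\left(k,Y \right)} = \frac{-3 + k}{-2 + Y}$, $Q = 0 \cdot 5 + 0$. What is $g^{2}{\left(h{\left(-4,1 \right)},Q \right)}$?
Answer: $49$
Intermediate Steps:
$Q = 0$ ($Q = 0 + 0 = 0$)
$h{\left(k,Y \right)} = \frac{-3 + k}{-2 + Y}$
$g{\left(B,W \right)} = B + 2 W$
$g^{2}{\left(h{\left(-4,1 \right)},Q \right)} = \left(\frac{-3 - 4}{-2 + 1} + 2 \cdot 0\right)^{2} = \left(\frac{1}{-1} \left(-7\right) + 0\right)^{2} = \left(\left(-1\right) \left(-7\right) + 0\right)^{2} = \left(7 + 0\right)^{2} = 7^{2} = 49$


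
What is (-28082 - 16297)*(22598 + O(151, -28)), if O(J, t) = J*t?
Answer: -815242230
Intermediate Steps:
(-28082 - 16297)*(22598 + O(151, -28)) = (-28082 - 16297)*(22598 + 151*(-28)) = -44379*(22598 - 4228) = -44379*18370 = -815242230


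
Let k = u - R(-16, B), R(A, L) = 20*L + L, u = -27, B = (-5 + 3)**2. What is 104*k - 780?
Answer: -12324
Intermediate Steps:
B = 4 (B = (-2)**2 = 4)
R(A, L) = 21*L
k = -111 (k = -27 - 21*4 = -27 - 1*84 = -27 - 84 = -111)
104*k - 780 = 104*(-111) - 780 = -11544 - 780 = -12324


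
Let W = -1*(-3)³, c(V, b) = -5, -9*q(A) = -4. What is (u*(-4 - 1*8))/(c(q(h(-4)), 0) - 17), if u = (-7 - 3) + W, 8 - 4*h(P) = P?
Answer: 102/11 ≈ 9.2727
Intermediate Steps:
h(P) = 2 - P/4
q(A) = 4/9 (q(A) = -⅑*(-4) = 4/9)
W = 27 (W = -1*(-27) = 27)
u = 17 (u = (-7 - 3) + 27 = -10 + 27 = 17)
(u*(-4 - 1*8))/(c(q(h(-4)), 0) - 17) = (17*(-4 - 1*8))/(-5 - 17) = (17*(-4 - 8))/(-22) = (17*(-12))*(-1/22) = -204*(-1/22) = 102/11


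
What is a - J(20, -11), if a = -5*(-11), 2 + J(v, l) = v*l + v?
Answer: 257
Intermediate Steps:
J(v, l) = -2 + v + l*v (J(v, l) = -2 + (v*l + v) = -2 + (l*v + v) = -2 + (v + l*v) = -2 + v + l*v)
a = 55
a - J(20, -11) = 55 - (-2 + 20 - 11*20) = 55 - (-2 + 20 - 220) = 55 - 1*(-202) = 55 + 202 = 257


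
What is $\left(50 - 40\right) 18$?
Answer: $180$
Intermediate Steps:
$\left(50 - 40\right) 18 = 10 \cdot 18 = 180$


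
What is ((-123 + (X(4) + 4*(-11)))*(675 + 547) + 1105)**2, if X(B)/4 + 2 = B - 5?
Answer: 47364122689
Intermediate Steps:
X(B) = -28 + 4*B (X(B) = -8 + 4*(B - 5) = -8 + 4*(-5 + B) = -8 + (-20 + 4*B) = -28 + 4*B)
((-123 + (X(4) + 4*(-11)))*(675 + 547) + 1105)**2 = ((-123 + ((-28 + 4*4) + 4*(-11)))*(675 + 547) + 1105)**2 = ((-123 + ((-28 + 16) - 44))*1222 + 1105)**2 = ((-123 + (-12 - 44))*1222 + 1105)**2 = ((-123 - 56)*1222 + 1105)**2 = (-179*1222 + 1105)**2 = (-218738 + 1105)**2 = (-217633)**2 = 47364122689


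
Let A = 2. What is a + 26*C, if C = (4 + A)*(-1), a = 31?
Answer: -125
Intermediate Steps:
C = -6 (C = (4 + 2)*(-1) = 6*(-1) = -6)
a + 26*C = 31 + 26*(-6) = 31 - 156 = -125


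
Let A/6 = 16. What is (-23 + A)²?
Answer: 5329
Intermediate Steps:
A = 96 (A = 6*16 = 96)
(-23 + A)² = (-23 + 96)² = 73² = 5329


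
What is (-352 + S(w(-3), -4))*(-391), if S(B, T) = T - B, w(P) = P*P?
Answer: 142715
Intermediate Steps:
w(P) = P**2
(-352 + S(w(-3), -4))*(-391) = (-352 + (-4 - 1*(-3)**2))*(-391) = (-352 + (-4 - 1*9))*(-391) = (-352 + (-4 - 9))*(-391) = (-352 - 13)*(-391) = -365*(-391) = 142715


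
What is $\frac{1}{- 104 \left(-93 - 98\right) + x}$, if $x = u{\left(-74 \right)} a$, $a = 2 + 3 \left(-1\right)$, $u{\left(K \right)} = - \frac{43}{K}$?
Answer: $\frac{74}{1469893} \approx 5.0344 \cdot 10^{-5}$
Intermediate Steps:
$a = -1$ ($a = 2 - 3 = -1$)
$x = - \frac{43}{74}$ ($x = - \frac{43}{-74} \left(-1\right) = \left(-43\right) \left(- \frac{1}{74}\right) \left(-1\right) = \frac{43}{74} \left(-1\right) = - \frac{43}{74} \approx -0.58108$)
$\frac{1}{- 104 \left(-93 - 98\right) + x} = \frac{1}{- 104 \left(-93 - 98\right) - \frac{43}{74}} = \frac{1}{\left(-104\right) \left(-191\right) - \frac{43}{74}} = \frac{1}{19864 - \frac{43}{74}} = \frac{1}{\frac{1469893}{74}} = \frac{74}{1469893}$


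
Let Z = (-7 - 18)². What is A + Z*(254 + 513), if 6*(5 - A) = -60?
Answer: 479390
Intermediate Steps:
A = 15 (A = 5 - ⅙*(-60) = 5 + 10 = 15)
Z = 625 (Z = (-25)² = 625)
A + Z*(254 + 513) = 15 + 625*(254 + 513) = 15 + 625*767 = 15 + 479375 = 479390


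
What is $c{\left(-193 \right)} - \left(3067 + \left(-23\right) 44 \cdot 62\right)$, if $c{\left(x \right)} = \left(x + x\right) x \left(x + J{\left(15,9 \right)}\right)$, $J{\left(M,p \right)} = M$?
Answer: $-13200967$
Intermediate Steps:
$c{\left(x \right)} = 2 x^{2} \left(15 + x\right)$ ($c{\left(x \right)} = \left(x + x\right) x \left(x + 15\right) = 2 x x \left(15 + x\right) = 2 x^{2} \left(15 + x\right)$)
$c{\left(-193 \right)} - \left(3067 + \left(-23\right) 44 \cdot 62\right) = 2 \left(-193\right)^{2} \left(15 - 193\right) - \left(3067 + \left(-23\right) 44 \cdot 62\right) = 2 \cdot 37249 \left(-178\right) - \left(3067 - 62744\right) = -13260644 - -59677 = -13260644 + \left(-3067 + 62744\right) = -13260644 + 59677 = -13200967$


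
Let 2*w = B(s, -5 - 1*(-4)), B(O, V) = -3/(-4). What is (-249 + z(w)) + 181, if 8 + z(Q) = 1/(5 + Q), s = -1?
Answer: -3260/43 ≈ -75.814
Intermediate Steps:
B(O, V) = ¾ (B(O, V) = -3*(-¼) = ¾)
w = 3/8 (w = (½)*(¾) = 3/8 ≈ 0.37500)
z(Q) = -8 + 1/(5 + Q)
(-249 + z(w)) + 181 = (-249 + (-39 - 8*3/8)/(5 + 3/8)) + 181 = (-249 + (-39 - 3)/(43/8)) + 181 = (-249 + (8/43)*(-42)) + 181 = (-249 - 336/43) + 181 = -11043/43 + 181 = -3260/43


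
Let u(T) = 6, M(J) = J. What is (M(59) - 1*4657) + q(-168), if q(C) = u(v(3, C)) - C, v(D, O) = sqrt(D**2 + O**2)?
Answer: -4424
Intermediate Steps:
q(C) = 6 - C
(M(59) - 1*4657) + q(-168) = (59 - 1*4657) + (6 - 1*(-168)) = (59 - 4657) + (6 + 168) = -4598 + 174 = -4424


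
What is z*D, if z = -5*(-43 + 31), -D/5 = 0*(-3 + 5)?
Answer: 0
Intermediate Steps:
D = 0 (D = -0*(-3 + 5) = -0*2 = -5*0 = 0)
z = 60 (z = -5*(-12) = 60)
z*D = 60*0 = 0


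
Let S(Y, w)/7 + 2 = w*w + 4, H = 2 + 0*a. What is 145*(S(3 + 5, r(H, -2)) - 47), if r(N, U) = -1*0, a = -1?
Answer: -4785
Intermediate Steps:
H = 2 (H = 2 + 0*(-1) = 2 + 0 = 2)
r(N, U) = 0
S(Y, w) = 14 + 7*w**2 (S(Y, w) = -14 + 7*(w*w + 4) = -14 + 7*(w**2 + 4) = -14 + 7*(4 + w**2) = -14 + (28 + 7*w**2) = 14 + 7*w**2)
145*(S(3 + 5, r(H, -2)) - 47) = 145*((14 + 7*0**2) - 47) = 145*((14 + 7*0) - 47) = 145*((14 + 0) - 47) = 145*(14 - 47) = 145*(-33) = -4785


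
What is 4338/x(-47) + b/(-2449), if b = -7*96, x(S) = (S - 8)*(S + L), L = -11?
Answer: 6383721/3906155 ≈ 1.6343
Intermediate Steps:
x(S) = (-11 + S)*(-8 + S) (x(S) = (S - 8)*(S - 11) = (-8 + S)*(-11 + S) = (-11 + S)*(-8 + S))
b = -672
4338/x(-47) + b/(-2449) = 4338/(88 + (-47)**2 - 19*(-47)) - 672/(-2449) = 4338/(88 + 2209 + 893) - 672*(-1/2449) = 4338/3190 + 672/2449 = 4338*(1/3190) + 672/2449 = 2169/1595 + 672/2449 = 6383721/3906155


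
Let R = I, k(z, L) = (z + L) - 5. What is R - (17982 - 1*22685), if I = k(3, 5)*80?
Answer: 4943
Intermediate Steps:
k(z, L) = -5 + L + z (k(z, L) = (L + z) - 5 = -5 + L + z)
I = 240 (I = (-5 + 5 + 3)*80 = 3*80 = 240)
R = 240
R - (17982 - 1*22685) = 240 - (17982 - 1*22685) = 240 - (17982 - 22685) = 240 - 1*(-4703) = 240 + 4703 = 4943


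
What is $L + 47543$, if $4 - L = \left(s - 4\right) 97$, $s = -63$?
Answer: $54046$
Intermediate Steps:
$L = 6503$ ($L = 4 - \left(-63 - 4\right) 97 = 4 - \left(-67\right) 97 = 4 - -6499 = 4 + 6499 = 6503$)
$L + 47543 = 6503 + 47543 = 54046$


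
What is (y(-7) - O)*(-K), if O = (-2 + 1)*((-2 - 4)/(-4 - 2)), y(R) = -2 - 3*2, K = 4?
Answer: 28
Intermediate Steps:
y(R) = -8 (y(R) = -2 - 6 = -8)
O = -1 (O = -(-6)/(-6) = -(-6)*(-1)/6 = -1*1 = -1)
(y(-7) - O)*(-K) = (-8 - 1*(-1))*(-1*4) = (-8 + 1)*(-4) = -7*(-4) = 28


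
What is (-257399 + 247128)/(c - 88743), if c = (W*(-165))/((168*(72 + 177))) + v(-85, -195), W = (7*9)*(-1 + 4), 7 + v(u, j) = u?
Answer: 6819944/58986935 ≈ 0.11562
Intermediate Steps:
v(u, j) = -7 + u
W = 189 (W = 63*3 = 189)
c = -61583/664 (c = (189*(-165))/((168*(72 + 177))) + (-7 - 85) = -31185/(168*249) - 92 = -31185/41832 - 92 = -31185*1/41832 - 92 = -495/664 - 92 = -61583/664 ≈ -92.745)
(-257399 + 247128)/(c - 88743) = (-257399 + 247128)/(-61583/664 - 88743) = -10271/(-58986935/664) = -10271*(-664/58986935) = 6819944/58986935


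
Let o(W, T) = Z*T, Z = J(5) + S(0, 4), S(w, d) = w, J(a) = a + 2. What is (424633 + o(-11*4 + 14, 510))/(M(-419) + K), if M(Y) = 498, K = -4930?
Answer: -428203/4432 ≈ -96.616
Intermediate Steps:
J(a) = 2 + a
Z = 7 (Z = (2 + 5) + 0 = 7 + 0 = 7)
o(W, T) = 7*T
(424633 + o(-11*4 + 14, 510))/(M(-419) + K) = (424633 + 7*510)/(498 - 4930) = (424633 + 3570)/(-4432) = 428203*(-1/4432) = -428203/4432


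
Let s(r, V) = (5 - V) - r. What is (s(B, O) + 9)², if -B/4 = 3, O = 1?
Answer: 625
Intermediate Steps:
B = -12 (B = -4*3 = -12)
s(r, V) = 5 - V - r
(s(B, O) + 9)² = ((5 - 1*1 - 1*(-12)) + 9)² = ((5 - 1 + 12) + 9)² = (16 + 9)² = 25² = 625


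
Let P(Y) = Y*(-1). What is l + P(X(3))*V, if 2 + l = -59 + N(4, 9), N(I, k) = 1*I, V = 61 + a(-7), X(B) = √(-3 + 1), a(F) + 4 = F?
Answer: -57 - 50*I*√2 ≈ -57.0 - 70.711*I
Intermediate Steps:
a(F) = -4 + F
X(B) = I*√2 (X(B) = √(-2) = I*√2)
V = 50 (V = 61 + (-4 - 7) = 61 - 11 = 50)
P(Y) = -Y
N(I, k) = I
l = -57 (l = -2 + (-59 + 4) = -2 - 55 = -57)
l + P(X(3))*V = -57 - I*√2*50 = -57 - 50*I*√2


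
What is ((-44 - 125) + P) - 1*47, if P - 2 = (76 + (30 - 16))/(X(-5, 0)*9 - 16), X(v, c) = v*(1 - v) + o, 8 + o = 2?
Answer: -7285/34 ≈ -214.26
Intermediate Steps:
o = -6 (o = -8 + 2 = -6)
X(v, c) = -6 + v*(1 - v) (X(v, c) = v*(1 - v) - 6 = -6 + v*(1 - v))
P = 59/34 (P = 2 + (76 + (30 - 16))/((-6 - 5 - 1*(-5)**2)*9 - 16) = 2 + (76 + 14)/((-6 - 5 - 1*25)*9 - 16) = 2 + 90/((-6 - 5 - 25)*9 - 16) = 2 + 90/(-36*9 - 16) = 2 + 90/(-324 - 16) = 2 + 90/(-340) = 2 + 90*(-1/340) = 2 - 9/34 = 59/34 ≈ 1.7353)
((-44 - 125) + P) - 1*47 = ((-44 - 125) + 59/34) - 1*47 = (-169 + 59/34) - 47 = -5687/34 - 47 = -7285/34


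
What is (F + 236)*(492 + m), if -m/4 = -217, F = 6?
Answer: 329120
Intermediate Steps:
m = 868 (m = -4*(-217) = 868)
(F + 236)*(492 + m) = (6 + 236)*(492 + 868) = 242*1360 = 329120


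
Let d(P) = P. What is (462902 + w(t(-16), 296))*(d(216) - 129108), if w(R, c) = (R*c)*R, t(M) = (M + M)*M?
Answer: -10060990641192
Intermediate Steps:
t(M) = 2*M**2 (t(M) = (2*M)*M = 2*M**2)
w(R, c) = c*R**2
(462902 + w(t(-16), 296))*(d(216) - 129108) = (462902 + 296*(2*(-16)**2)**2)*(216 - 129108) = (462902 + 296*(2*256)**2)*(-128892) = (462902 + 296*512**2)*(-128892) = (462902 + 296*262144)*(-128892) = (462902 + 77594624)*(-128892) = 78057526*(-128892) = -10060990641192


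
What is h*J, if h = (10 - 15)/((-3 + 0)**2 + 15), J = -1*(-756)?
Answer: -315/2 ≈ -157.50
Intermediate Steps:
J = 756
h = -5/24 (h = -5/((-3)**2 + 15) = -5/(9 + 15) = -5/24 ≈ -0.20833)
h*J = -5/24*756 = -315/2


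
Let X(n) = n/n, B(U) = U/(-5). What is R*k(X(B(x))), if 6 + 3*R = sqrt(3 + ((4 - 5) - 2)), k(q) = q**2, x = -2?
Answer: -2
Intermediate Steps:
B(U) = -U/5 (B(U) = U*(-1/5) = -U/5)
X(n) = 1
R = -2 (R = -2 + sqrt(3 + ((4 - 5) - 2))/3 = -2 + sqrt(3 + (-1 - 2))/3 = -2 + sqrt(3 - 3)/3 = -2 + sqrt(0)/3 = -2 + (1/3)*0 = -2 + 0 = -2)
R*k(X(B(x))) = -2*1**2 = -2*1 = -2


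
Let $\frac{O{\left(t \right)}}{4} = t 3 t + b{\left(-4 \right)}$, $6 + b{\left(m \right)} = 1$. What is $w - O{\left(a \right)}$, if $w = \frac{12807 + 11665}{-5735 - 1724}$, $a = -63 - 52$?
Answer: $- \frac{1183618592}{7459} \approx -1.5868 \cdot 10^{5}$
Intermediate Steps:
$b{\left(m \right)} = -5$ ($b{\left(m \right)} = -6 + 1 = -5$)
$a = -115$
$O{\left(t \right)} = -20 + 12 t^{2}$ ($O{\left(t \right)} = 4 \left(t 3 t - 5\right) = 4 \left(3 t t - 5\right) = 4 \left(3 t^{2} - 5\right) = 4 \left(-5 + 3 t^{2}\right) = -20 + 12 t^{2}$)
$w = - \frac{24472}{7459}$ ($w = \frac{24472}{-7459} = 24472 \left(- \frac{1}{7459}\right) = - \frac{24472}{7459} \approx -3.2809$)
$w - O{\left(a \right)} = - \frac{24472}{7459} - \left(-20 + 12 \left(-115\right)^{2}\right) = - \frac{24472}{7459} - \left(-20 + 12 \cdot 13225\right) = - \frac{24472}{7459} - \left(-20 + 158700\right) = - \frac{24472}{7459} - 158680 = - \frac{1183618592}{7459}$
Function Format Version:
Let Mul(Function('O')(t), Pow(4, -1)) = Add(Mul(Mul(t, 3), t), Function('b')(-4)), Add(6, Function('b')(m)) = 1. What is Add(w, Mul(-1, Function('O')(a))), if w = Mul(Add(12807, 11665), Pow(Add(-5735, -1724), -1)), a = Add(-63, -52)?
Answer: Rational(-1183618592, 7459) ≈ -1.5868e+5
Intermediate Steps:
Function('b')(m) = -5 (Function('b')(m) = Add(-6, 1) = -5)
a = -115
Function('O')(t) = Add(-20, Mul(12, Pow(t, 2))) (Function('O')(t) = Mul(4, Add(Mul(Mul(t, 3), t), -5)) = Mul(4, Add(Mul(Mul(3, t), t), -5)) = Mul(4, Add(Mul(3, Pow(t, 2)), -5)) = Mul(4, Add(-5, Mul(3, Pow(t, 2)))) = Add(-20, Mul(12, Pow(t, 2))))
w = Rational(-24472, 7459) (w = Mul(24472, Pow(-7459, -1)) = Mul(24472, Rational(-1, 7459)) = Rational(-24472, 7459) ≈ -3.2809)
Add(w, Mul(-1, Function('O')(a))) = Add(Rational(-24472, 7459), Mul(-1, Add(-20, Mul(12, Pow(-115, 2))))) = Add(Rational(-24472, 7459), Mul(-1, Add(-20, Mul(12, 13225)))) = Add(Rational(-24472, 7459), Mul(-1, Add(-20, 158700))) = Add(Rational(-24472, 7459), Mul(-1, 158680)) = Add(Rational(-24472, 7459), -158680) = Rational(-1183618592, 7459)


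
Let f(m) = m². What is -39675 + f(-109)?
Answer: -27794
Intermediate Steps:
-39675 + f(-109) = -39675 + (-109)² = -39675 + 11881 = -27794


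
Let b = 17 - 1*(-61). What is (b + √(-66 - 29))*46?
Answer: 3588 + 46*I*√95 ≈ 3588.0 + 448.35*I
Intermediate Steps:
b = 78 (b = 17 + 61 = 78)
(b + √(-66 - 29))*46 = (78 + √(-66 - 29))*46 = (78 + √(-95))*46 = (78 + I*√95)*46 = 3588 + 46*I*√95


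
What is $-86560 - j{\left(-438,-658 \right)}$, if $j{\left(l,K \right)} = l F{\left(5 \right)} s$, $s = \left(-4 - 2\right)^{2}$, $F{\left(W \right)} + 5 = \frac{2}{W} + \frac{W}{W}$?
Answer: $- \frac{716624}{5} \approx -1.4332 \cdot 10^{5}$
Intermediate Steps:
$F{\left(W \right)} = -4 + \frac{2}{W}$ ($F{\left(W \right)} = -5 + \left(\frac{2}{W} + \frac{W}{W}\right) = -5 + \left(\frac{2}{W} + 1\right) = -5 + \left(1 + \frac{2}{W}\right) = -4 + \frac{2}{W}$)
$s = 36$ ($s = \left(-6\right)^{2} = 36$)
$j{\left(l,K \right)} = - \frac{648 l}{5}$ ($j{\left(l,K \right)} = l \left(-4 + \frac{2}{5}\right) 36 = l \left(- \frac{18}{5}\right) 36 = - \frac{18 l}{5} \cdot 36 = - \frac{648 l}{5}$)
$-86560 - j{\left(-438,-658 \right)} = -86560 - \left(- \frac{648}{5}\right) \left(-438\right) = -86560 - \frac{283824}{5} = - \frac{716624}{5}$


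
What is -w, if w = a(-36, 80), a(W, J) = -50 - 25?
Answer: 75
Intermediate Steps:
a(W, J) = -75
w = -75
-w = -1*(-75) = 75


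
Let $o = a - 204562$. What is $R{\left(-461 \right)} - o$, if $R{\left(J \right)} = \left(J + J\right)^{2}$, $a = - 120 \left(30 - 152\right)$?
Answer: $1040006$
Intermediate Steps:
$a = 14640$ ($a = \left(-120\right) \left(-122\right) = 14640$)
$R{\left(J \right)} = 4 J^{2}$ ($R{\left(J \right)} = \left(2 J\right)^{2} = 4 J^{2}$)
$o = -189922$ ($o = 14640 - 204562 = -189922$)
$R{\left(-461 \right)} - o = 4 \left(-461\right)^{2} - -189922 = 4 \cdot 212521 + 189922 = 850084 + 189922 = 1040006$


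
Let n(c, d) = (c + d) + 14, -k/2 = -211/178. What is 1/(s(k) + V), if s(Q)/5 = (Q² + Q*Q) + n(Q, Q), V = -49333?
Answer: -7921/389579223 ≈ -2.0332e-5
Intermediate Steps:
k = 211/89 (k = -(-422)/178 = -2*(-211/178) = 211/89 ≈ 2.3708)
n(c, d) = 14 + c + d
s(Q) = 70 + 10*Q + 10*Q² (s(Q) = 5*((Q² + Q*Q) + (14 + Q + Q)) = 5*((Q² + Q²) + (14 + 2*Q)) = 5*(2*Q² + (14 + 2*Q)) = 5*(14 + 2*Q + 2*Q²) = 70 + 10*Q + 10*Q²)
1/(s(k) + V) = 1/((70 + 10*(211/89) + 10*(211/89)²) - 49333) = 1/((70 + 2110/89 + 10*(44521/7921)) - 49333) = 1/((70 + 2110/89 + 445210/7921) - 49333) = 1/(1187470/7921 - 49333) = 1/(-389579223/7921) = -7921/389579223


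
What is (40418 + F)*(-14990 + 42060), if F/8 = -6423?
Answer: -296849620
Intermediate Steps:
F = -51384 (F = 8*(-6423) = -51384)
(40418 + F)*(-14990 + 42060) = (40418 - 51384)*(-14990 + 42060) = -10966*27070 = -296849620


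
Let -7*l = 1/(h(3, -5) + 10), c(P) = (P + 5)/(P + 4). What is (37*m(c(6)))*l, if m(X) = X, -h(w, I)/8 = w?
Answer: 407/980 ≈ 0.41531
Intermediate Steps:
h(w, I) = -8*w
c(P) = (5 + P)/(4 + P)
l = 1/98 (l = -1/(7*(-8*3 + 10)) = -1/(7*(-24 + 10)) = -1/7/(-14) = -1/7*(-1/14) = 1/98 ≈ 0.010204)
(37*m(c(6)))*l = (37*((5 + 6)/(4 + 6)))*(1/98) = (37*(11/10))*(1/98) = (407/10)*(1/98) = 407/980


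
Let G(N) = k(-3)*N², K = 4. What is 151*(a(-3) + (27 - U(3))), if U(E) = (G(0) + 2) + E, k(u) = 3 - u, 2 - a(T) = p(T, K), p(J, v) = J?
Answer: 4077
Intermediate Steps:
a(T) = 2 - T
G(N) = 6*N² (G(N) = (3 - 1*(-3))*N² = (3 + 3)*N² = 6*N²)
U(E) = 2 + E (U(E) = (6*0² + 2) + E = (6*0 + 2) + E = (0 + 2) + E = 2 + E)
151*(a(-3) + (27 - U(3))) = 151*((2 - 1*(-3)) + (27 - (2 + 3))) = 151*((2 + 3) + (27 - 1*5)) = 151*(5 + (27 - 5)) = 151*(5 + 22) = 151*27 = 4077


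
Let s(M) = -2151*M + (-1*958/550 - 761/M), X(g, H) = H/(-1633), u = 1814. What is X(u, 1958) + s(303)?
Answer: -88684593383071/136069725 ≈ -6.5176e+5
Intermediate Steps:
X(g, H) = -H/1633 (X(g, H) = H*(-1/1633) = -H/1633)
s(M) = -479/275 - 2151*M - 761/M (s(M) = -2151*M + (-958*1/550 - 761/M) = -2151*M + (-479/275 - 761/M) = -479/275 - 2151*M - 761/M)
X(u, 1958) + s(303) = -1/1633*1958 + (-479/275 - 2151*303 - 761/303) = -1958/1633 + (-479/275 - 651753 - 761*1/303) = -1958/1633 + (-479/275 - 651753 - 761/303) = -1958/1633 - 54307673137/83325 = -88684593383071/136069725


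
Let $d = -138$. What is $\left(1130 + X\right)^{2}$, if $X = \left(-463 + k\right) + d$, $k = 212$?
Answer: $549081$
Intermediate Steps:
$X = -389$ ($X = \left(-463 + 212\right) - 138 = -251 - 138 = -389$)
$\left(1130 + X\right)^{2} = \left(1130 - 389\right)^{2} = 741^{2} = 549081$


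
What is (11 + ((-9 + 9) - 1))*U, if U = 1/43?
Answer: 10/43 ≈ 0.23256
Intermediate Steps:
U = 1/43 ≈ 0.023256
(11 + ((-9 + 9) - 1))*U = (11 + ((-9 + 9) - 1))*(1/43) = (11 + (0 - 1))*(1/43) = (11 - 1)*(1/43) = 10*(1/43) = 10/43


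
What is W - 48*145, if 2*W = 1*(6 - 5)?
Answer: -13919/2 ≈ -6959.5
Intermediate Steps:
W = 1/2 (W = (1*(6 - 5))/2 = (1*1)/2 = (1/2)*1 = 1/2 ≈ 0.50000)
W - 48*145 = 1/2 - 48*145 = 1/2 - 6960 = -13919/2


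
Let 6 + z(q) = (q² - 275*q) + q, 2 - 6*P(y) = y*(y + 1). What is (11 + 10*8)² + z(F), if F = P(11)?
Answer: 132130/9 ≈ 14681.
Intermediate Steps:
P(y) = ⅓ - y*(1 + y)/6 (P(y) = ⅓ - y*(y + 1)/6 = ⅓ - y*(1 + y)/6)
F = -65/3 (F = ⅓ - ⅙*11 - ⅙*11² = ⅓ - 11/6 - ⅙*121 = ⅓ - 11/6 - 121/6 = -65/3 ≈ -21.667)
z(q) = -6 + q² - 274*q (z(q) = -6 + ((q² - 275*q) + q) = -6 + (q² - 274*q) = -6 + q² - 274*q)
(11 + 10*8)² + z(F) = (11 + 10*8)² + (-6 + (-65/3)² - 274*(-65/3)) = (11 + 80)² + (-6 + 4225/9 + 17810/3) = 91² + 57601/9 = 8281 + 57601/9 = 132130/9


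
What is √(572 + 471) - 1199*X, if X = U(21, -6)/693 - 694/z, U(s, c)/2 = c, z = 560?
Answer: 1265599/840 + √1043 ≈ 1539.0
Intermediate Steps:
U(s, c) = 2*c
X = -11611/9240 (X = (2*(-6))/693 - 694/560 = -12*1/693 - 694*1/560 = -4/231 - 347/280 = -11611/9240 ≈ -1.2566)
√(572 + 471) - 1199*X = √(572 + 471) - 1199*(-11611/9240) = √1043 + 1265599/840 = 1265599/840 + √1043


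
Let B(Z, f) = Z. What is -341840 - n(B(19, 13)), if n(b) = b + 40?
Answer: -341899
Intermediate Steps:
n(b) = 40 + b
-341840 - n(B(19, 13)) = -341840 - (40 + 19) = -341840 - 1*59 = -341840 - 59 = -341899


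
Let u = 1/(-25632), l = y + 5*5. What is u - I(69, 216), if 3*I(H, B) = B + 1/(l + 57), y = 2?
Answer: -12919247/179424 ≈ -72.004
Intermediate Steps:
l = 27 (l = 2 + 5*5 = 2 + 25 = 27)
u = -1/25632 ≈ -3.9014e-5
I(H, B) = 1/252 + B/3 (I(H, B) = (B + 1/(27 + 57))/3 = (B + 1/84)/3 = (1/84 + B)/3 = 1/252 + B/3)
u - I(69, 216) = -1/25632 - (1/252 + (⅓)*216) = -1/25632 - (1/252 + 72) = -1/25632 - 1*18145/252 = -1/25632 - 18145/252 = -12919247/179424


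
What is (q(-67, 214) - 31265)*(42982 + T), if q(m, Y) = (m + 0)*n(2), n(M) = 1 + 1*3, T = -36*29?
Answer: -1322430954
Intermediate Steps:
T = -1044
n(M) = 4 (n(M) = 1 + 3 = 4)
q(m, Y) = 4*m (q(m, Y) = (m + 0)*4 = m*4 = 4*m)
(q(-67, 214) - 31265)*(42982 + T) = (4*(-67) - 31265)*(42982 - 1044) = (-268 - 31265)*41938 = -31533*41938 = -1322430954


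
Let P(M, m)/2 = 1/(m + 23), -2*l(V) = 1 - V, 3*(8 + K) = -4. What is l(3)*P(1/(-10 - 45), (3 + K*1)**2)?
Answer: 9/284 ≈ 0.031690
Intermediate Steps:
K = -28/3 (K = -8 + (1/3)*(-4) = -8 - 4/3 = -28/3 ≈ -9.3333)
l(V) = -1/2 + V/2 (l(V) = -(1 - V)/2 = -1/2 + V/2)
P(M, m) = 2/(23 + m) (P(M, m) = 2/(m + 23) = 2/(23 + m))
l(3)*P(1/(-10 - 45), (3 + K*1)**2) = (-1/2 + (1/2)*3)*(2/(23 + (3 - 28/3*1)**2)) = (-1/2 + 3/2)*(2/(23 + (3 - 28/3)**2)) = 1*(2/(23 + (-19/3)**2)) = 1*(2/(23 + 361/9)) = 1*(2/(568/9)) = 1*(2*(9/568)) = 1*(9/284) = 9/284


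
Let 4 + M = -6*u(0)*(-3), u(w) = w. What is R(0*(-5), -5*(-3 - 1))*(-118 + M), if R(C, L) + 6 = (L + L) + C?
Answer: -4148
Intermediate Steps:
M = -4 (M = -4 - 6*0*(-3) = -4 + 0*(-3) = -4 + 0 = -4)
R(C, L) = -6 + C + 2*L (R(C, L) = -6 + ((L + L) + C) = -6 + (2*L + C) = -6 + (C + 2*L) = -6 + C + 2*L)
R(0*(-5), -5*(-3 - 1))*(-118 + M) = (-6 + 0*(-5) + 2*(-5*(-3 - 1)))*(-118 - 4) = (-6 + 0 + 2*(-5*(-4)))*(-122) = (-6 + 0 + 2*20)*(-122) = (-6 + 0 + 40)*(-122) = 34*(-122) = -4148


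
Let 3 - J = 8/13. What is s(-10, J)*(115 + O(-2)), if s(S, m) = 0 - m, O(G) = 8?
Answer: -3813/13 ≈ -293.31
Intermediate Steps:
J = 31/13 (J = 3 - 8/13 = 31/13 ≈ 2.3846)
s(S, m) = -m
s(-10, J)*(115 + O(-2)) = (-1*31/13)*(115 + 8) = -31/13*123 = -3813/13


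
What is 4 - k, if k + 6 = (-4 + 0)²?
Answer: -6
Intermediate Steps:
k = 10 (k = -6 + (-4 + 0)² = -6 + (-4)² = -6 + 16 = 10)
4 - k = 4 - 1*10 = 4 - 10 = -6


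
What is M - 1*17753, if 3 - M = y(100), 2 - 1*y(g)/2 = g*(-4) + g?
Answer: -18354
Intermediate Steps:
y(g) = 4 + 6*g (y(g) = 4 - 2*(g*(-4) + g) = 4 - 2*(-4*g + g) = 4 - (-6)*g = 4 + 6*g)
M = -601 (M = 3 - (4 + 6*100) = 3 - (4 + 600) = 3 - 1*604 = 3 - 604 = -601)
M - 1*17753 = -601 - 1*17753 = -601 - 17753 = -18354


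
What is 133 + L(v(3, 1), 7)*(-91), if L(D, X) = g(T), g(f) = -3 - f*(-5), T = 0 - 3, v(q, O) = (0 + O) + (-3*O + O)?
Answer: 1771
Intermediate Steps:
v(q, O) = -O (v(q, O) = O - 2*O = -O)
T = -3
g(f) = -3 + 5*f (g(f) = -3 - (-5)*f = -3 + 5*f)
L(D, X) = -18 (L(D, X) = -3 + 5*(-3) = -3 - 15 = -18)
133 + L(v(3, 1), 7)*(-91) = 133 - 18*(-91) = 133 + 1638 = 1771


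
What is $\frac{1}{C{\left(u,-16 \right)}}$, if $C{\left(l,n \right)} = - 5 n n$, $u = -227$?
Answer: $- \frac{1}{1280} \approx -0.00078125$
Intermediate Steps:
$C{\left(l,n \right)} = - 5 n^{2}$
$\frac{1}{C{\left(u,-16 \right)}} = \frac{1}{\left(-5\right) \left(-16\right)^{2}} = \frac{1}{\left(-5\right) 256} = \frac{1}{-1280} = - \frac{1}{1280}$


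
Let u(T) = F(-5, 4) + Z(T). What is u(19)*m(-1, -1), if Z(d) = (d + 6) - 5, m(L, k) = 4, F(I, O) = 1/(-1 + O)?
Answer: 244/3 ≈ 81.333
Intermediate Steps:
Z(d) = 1 + d (Z(d) = (6 + d) - 5 = 1 + d)
u(T) = 4/3 + T (u(T) = 1/(-1 + 4) + (1 + T) = 1/3 + (1 + T) = 4/3 + T)
u(19)*m(-1, -1) = (4/3 + 19)*4 = (61/3)*4 = 244/3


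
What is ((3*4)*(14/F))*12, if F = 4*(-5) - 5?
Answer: -2016/25 ≈ -80.640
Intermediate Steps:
F = -25 (F = -20 - 5 = -25)
((3*4)*(14/F))*12 = ((3*4)*(14/(-25)))*12 = (12*(14*(-1/25)))*12 = (12*(-14/25))*12 = -168/25*12 = -2016/25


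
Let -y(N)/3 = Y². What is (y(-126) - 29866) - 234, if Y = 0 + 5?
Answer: -30175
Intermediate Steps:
Y = 5
y(N) = -75 (y(N) = -3*5² = -3*25 = -75)
(y(-126) - 29866) - 234 = (-75 - 29866) - 234 = -29941 - 234 = -30175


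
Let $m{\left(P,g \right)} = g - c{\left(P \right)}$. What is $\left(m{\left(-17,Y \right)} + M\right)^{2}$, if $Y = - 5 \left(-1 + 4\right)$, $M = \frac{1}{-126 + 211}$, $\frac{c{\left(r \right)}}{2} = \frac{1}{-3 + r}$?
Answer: $\frac{6405961}{28900} \approx 221.66$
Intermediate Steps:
$c{\left(r \right)} = \frac{2}{-3 + r}$
$M = \frac{1}{85} \approx 0.011765$
$Y = -15$ ($Y = \left(-5\right) 3 = -15$)
$m{\left(P,g \right)} = g - \frac{2}{-3 + P}$
$\left(m{\left(-17,Y \right)} + M\right)^{2} = \left(\frac{-2 - 15 \left(-3 - 17\right)}{-3 - 17} + \frac{1}{85}\right)^{2} = \left(\frac{-2 - -300}{-20} + \frac{1}{85}\right)^{2} = \left(- \frac{-2 + 300}{20} + \frac{1}{85}\right)^{2} = \left(\left(- \frac{1}{20}\right) 298 + \frac{1}{85}\right)^{2} = \left(- \frac{149}{10} + \frac{1}{85}\right)^{2} = \left(- \frac{2531}{170}\right)^{2} = \frac{6405961}{28900}$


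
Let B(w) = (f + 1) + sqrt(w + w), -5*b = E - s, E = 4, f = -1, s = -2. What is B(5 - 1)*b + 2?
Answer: 2 - 12*sqrt(2)/5 ≈ -1.3941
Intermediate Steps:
b = -6/5 (b = -(4 - 1*(-2))/5 = -(4 + 2)/5 = -1/5*6 = -6/5 ≈ -1.2000)
B(w) = sqrt(2)*sqrt(w) (B(w) = (-1 + 1) + sqrt(w + w) = 0 + sqrt(2*w) = 0 + sqrt(2)*sqrt(w) = sqrt(2)*sqrt(w))
B(5 - 1)*b + 2 = (sqrt(2)*sqrt(5 - 1))*(-6/5) + 2 = (sqrt(2)*sqrt(4))*(-6/5) + 2 = (sqrt(2)*2)*(-6/5) + 2 = (2*sqrt(2))*(-6/5) + 2 = -12*sqrt(2)/5 + 2 = 2 - 12*sqrt(2)/5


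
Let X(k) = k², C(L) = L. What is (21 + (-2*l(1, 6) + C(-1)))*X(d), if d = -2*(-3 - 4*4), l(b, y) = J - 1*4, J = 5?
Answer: 25992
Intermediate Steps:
l(b, y) = 1 (l(b, y) = 5 - 1*4 = 5 - 4 = 1)
d = 38 (d = -2*(-3 - 16) = -2*(-19) = 38)
(21 + (-2*l(1, 6) + C(-1)))*X(d) = (21 + (-2*1 - 1))*38² = (21 + (-2 - 1))*1444 = (21 - 3)*1444 = 18*1444 = 25992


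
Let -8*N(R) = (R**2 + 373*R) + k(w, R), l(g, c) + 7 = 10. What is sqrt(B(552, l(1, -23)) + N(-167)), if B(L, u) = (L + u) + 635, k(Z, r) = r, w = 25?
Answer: sqrt(88178)/4 ≈ 74.237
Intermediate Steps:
l(g, c) = 3 (l(g, c) = -7 + 10 = 3)
N(R) = -187*R/4 - R**2/8 (N(R) = -((R**2 + 373*R) + R)/8 = -(R**2 + 374*R)/8 = -187*R/4 - R**2/8)
B(L, u) = 635 + L + u
sqrt(B(552, l(1, -23)) + N(-167)) = sqrt((635 + 552 + 3) + (1/8)*(-167)*(-374 - 1*(-167))) = sqrt(1190 + (1/8)*(-167)*(-374 + 167)) = sqrt(1190 + (1/8)*(-167)*(-207)) = sqrt(1190 + 34569/8) = sqrt(44089/8) = sqrt(88178)/4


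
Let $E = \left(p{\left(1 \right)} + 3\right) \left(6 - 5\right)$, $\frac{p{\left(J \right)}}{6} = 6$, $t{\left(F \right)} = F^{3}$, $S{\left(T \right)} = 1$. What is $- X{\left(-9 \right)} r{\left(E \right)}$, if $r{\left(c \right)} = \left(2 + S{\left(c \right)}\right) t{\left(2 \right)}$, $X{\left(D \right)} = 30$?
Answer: $-720$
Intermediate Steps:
$p{\left(J \right)} = 36$ ($p{\left(J \right)} = 6 \cdot 6 = 36$)
$E = 39$ ($E = \left(36 + 3\right) \left(6 - 5\right) = 39 \cdot 1 = 39$)
$r{\left(c \right)} = 24$ ($r{\left(c \right)} = \left(2 + 1\right) 2^{3} = 3 \cdot 8 = 24$)
$- X{\left(-9 \right)} r{\left(E \right)} = \left(-1\right) 30 \cdot 24 = \left(-30\right) 24 = -720$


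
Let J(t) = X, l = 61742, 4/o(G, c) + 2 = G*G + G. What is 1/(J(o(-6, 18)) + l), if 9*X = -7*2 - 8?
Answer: 9/555656 ≈ 1.6197e-5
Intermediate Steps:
X = -22/9 (X = (-7*2 - 8)/9 = (-14 - 8)/9 = (⅑)*(-22) = -22/9 ≈ -2.4444)
o(G, c) = 4/(-2 + G + G²) (o(G, c) = 4/(-2 + (G*G + G)) = 4/(-2 + (G² + G)) = 4/(-2 + (G + G²)) = 4/(-2 + G + G²))
J(t) = -22/9
1/(J(o(-6, 18)) + l) = 1/(-22/9 + 61742) = 1/(555656/9) = 9/555656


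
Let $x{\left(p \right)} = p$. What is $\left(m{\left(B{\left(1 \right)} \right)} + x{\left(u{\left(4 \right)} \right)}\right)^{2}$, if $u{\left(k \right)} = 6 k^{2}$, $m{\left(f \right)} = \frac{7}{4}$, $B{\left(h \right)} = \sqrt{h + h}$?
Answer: $\frac{152881}{16} \approx 9555.1$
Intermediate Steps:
$B{\left(h \right)} = \sqrt{2} \sqrt{h}$ ($B{\left(h \right)} = \sqrt{2 h} = \sqrt{2} \sqrt{h}$)
$m{\left(f \right)} = \frac{7}{4}$ ($m{\left(f \right)} = 7 \cdot \frac{1}{4} = \frac{7}{4}$)
$\left(m{\left(B{\left(1 \right)} \right)} + x{\left(u{\left(4 \right)} \right)}\right)^{2} = \left(\frac{7}{4} + 6 \cdot 4^{2}\right)^{2} = \left(\frac{7}{4} + 6 \cdot 16\right)^{2} = \left(\frac{7}{4} + 96\right)^{2} = \left(\frac{391}{4}\right)^{2} = \frac{152881}{16}$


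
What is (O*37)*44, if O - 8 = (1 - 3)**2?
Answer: 19536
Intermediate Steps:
O = 12 (O = 8 + (1 - 3)**2 = 8 + (-2)**2 = 8 + 4 = 12)
(O*37)*44 = (12*37)*44 = 444*44 = 19536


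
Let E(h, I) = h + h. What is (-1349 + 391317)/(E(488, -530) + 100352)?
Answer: 24373/6333 ≈ 3.8486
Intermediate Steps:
E(h, I) = 2*h
(-1349 + 391317)/(E(488, -530) + 100352) = (-1349 + 391317)/(2*488 + 100352) = 389968/(976 + 100352) = 389968/101328 = 389968*(1/101328) = 24373/6333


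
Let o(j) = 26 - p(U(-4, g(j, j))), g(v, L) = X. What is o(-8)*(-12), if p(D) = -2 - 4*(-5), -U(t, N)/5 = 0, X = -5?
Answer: -96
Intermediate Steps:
g(v, L) = -5
U(t, N) = 0 (U(t, N) = -5*0 = 0)
p(D) = 18 (p(D) = -2 + 20 = 18)
o(j) = 8 (o(j) = 26 - 1*18 = 26 - 18 = 8)
o(-8)*(-12) = 8*(-12) = -96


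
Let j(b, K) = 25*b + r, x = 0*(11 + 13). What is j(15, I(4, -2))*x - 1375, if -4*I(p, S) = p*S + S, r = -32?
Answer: -1375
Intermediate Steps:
I(p, S) = -S/4 - S*p/4 (I(p, S) = -(p*S + S)/4 = -(S*p + S)/4 = -(S + S*p)/4 = -S/4 - S*p/4)
x = 0 (x = 0*24 = 0)
j(b, K) = -32 + 25*b (j(b, K) = 25*b - 32 = -32 + 25*b)
j(15, I(4, -2))*x - 1375 = (-32 + 25*15)*0 - 1375 = (-32 + 375)*0 - 1375 = 343*0 - 1375 = 0 - 1375 = -1375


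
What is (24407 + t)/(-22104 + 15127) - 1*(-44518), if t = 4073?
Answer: 310573606/6977 ≈ 44514.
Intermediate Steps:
(24407 + t)/(-22104 + 15127) - 1*(-44518) = (24407 + 4073)/(-22104 + 15127) - 1*(-44518) = 28480/(-6977) + 44518 = 28480*(-1/6977) + 44518 = -28480/6977 + 44518 = 310573606/6977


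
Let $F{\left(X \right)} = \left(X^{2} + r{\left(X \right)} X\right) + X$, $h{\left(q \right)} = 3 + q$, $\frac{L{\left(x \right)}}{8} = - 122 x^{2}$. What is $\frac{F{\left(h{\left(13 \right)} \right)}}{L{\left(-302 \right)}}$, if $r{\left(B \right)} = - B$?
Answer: $- \frac{1}{5563444} \approx -1.7974 \cdot 10^{-7}$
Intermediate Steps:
$L{\left(x \right)} = - 976 x^{2}$ ($L{\left(x \right)} = 8 \left(- 122 x^{2}\right) = - 976 x^{2}$)
$F{\left(X \right)} = X$ ($F{\left(X \right)} = \left(X^{2} + - X X\right) + X = \left(X^{2} - X^{2}\right) + X = 0 + X = X$)
$\frac{F{\left(h{\left(13 \right)} \right)}}{L{\left(-302 \right)}} = \frac{3 + 13}{\left(-976\right) \left(-302\right)^{2}} = \frac{16}{\left(-976\right) 91204} = \frac{16}{-89015104} = 16 \left(- \frac{1}{89015104}\right) = - \frac{1}{5563444}$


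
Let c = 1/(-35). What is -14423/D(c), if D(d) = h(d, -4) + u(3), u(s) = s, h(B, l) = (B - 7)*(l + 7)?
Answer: 504805/633 ≈ 797.48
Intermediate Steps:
h(B, l) = (-7 + B)*(7 + l)
c = -1/35 ≈ -0.028571
D(d) = -18 + 3*d (D(d) = (-49 - 7*(-4) + 7*d + d*(-4)) + 3 = (-49 + 28 + 7*d - 4*d) + 3 = (-21 + 3*d) + 3 = -18 + 3*d)
-14423/D(c) = -14423/(-18 + 3*(-1/35)) = -14423/(-18 - 3/35) = -14423/(-633/35) = -14423*(-35/633) = 504805/633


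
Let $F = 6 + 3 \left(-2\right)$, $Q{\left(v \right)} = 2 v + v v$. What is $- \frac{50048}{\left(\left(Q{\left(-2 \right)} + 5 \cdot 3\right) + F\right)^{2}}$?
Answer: $- \frac{50048}{225} \approx -222.44$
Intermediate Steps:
$Q{\left(v \right)} = v^{2} + 2 v$ ($Q{\left(v \right)} = 2 v + v^{2} = v^{2} + 2 v$)
$F = 0$ ($F = 6 - 6 = 0$)
$- \frac{50048}{\left(\left(Q{\left(-2 \right)} + 5 \cdot 3\right) + F\right)^{2}} = - \frac{50048}{\left(\left(- 2 \left(2 - 2\right) + 5 \cdot 3\right) + 0\right)^{2}} = - \frac{50048}{\left(\left(\left(-2\right) 0 + 15\right) + 0\right)^{2}} = - \frac{50048}{\left(\left(0 + 15\right) + 0\right)^{2}} = - \frac{50048}{\left(15 + 0\right)^{2}} = - \frac{50048}{15^{2}} = - \frac{50048}{225}$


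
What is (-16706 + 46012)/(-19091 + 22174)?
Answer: 29306/3083 ≈ 9.5057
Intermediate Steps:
(-16706 + 46012)/(-19091 + 22174) = 29306/3083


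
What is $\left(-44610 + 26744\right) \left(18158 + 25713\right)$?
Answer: $-783799286$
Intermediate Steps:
$\left(-44610 + 26744\right) \left(18158 + 25713\right) = \left(-17866\right) 43871 = -783799286$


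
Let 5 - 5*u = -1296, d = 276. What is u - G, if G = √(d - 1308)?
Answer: 1301/5 - 2*I*√258 ≈ 260.2 - 32.125*I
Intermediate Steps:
u = 1301/5 (u = 1 - ⅕*(-1296) = 1 + 1296/5 = 1301/5 ≈ 260.20)
G = 2*I*√258 (G = √(276 - 1308) = √(-1032) = 2*I*√258 ≈ 32.125*I)
u - G = 1301/5 - 2*I*√258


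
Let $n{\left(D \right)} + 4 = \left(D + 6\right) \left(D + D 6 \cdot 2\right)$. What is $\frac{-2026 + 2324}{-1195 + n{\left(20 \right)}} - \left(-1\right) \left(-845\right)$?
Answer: $- \frac{4698747}{5561} \approx -844.95$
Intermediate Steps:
$n{\left(D \right)} = -4 + 13 D \left(6 + D\right)$ ($n{\left(D \right)} = -4 + \left(D + 6\right) \left(D + D 6 \cdot 2\right) = -4 + \left(6 + D\right) \left(D + 6 D 2\right) = -4 + \left(6 + D\right) \left(D + 12 D\right) = -4 + \left(6 + D\right) 13 D = -4 + 13 D \left(6 + D\right)$)
$\frac{-2026 + 2324}{-1195 + n{\left(20 \right)}} - \left(-1\right) \left(-845\right) = \frac{-2026 + 2324}{-1195 + \left(-4 + 13 \cdot 20^{2} + 78 \cdot 20\right)} - \left(-1\right) \left(-845\right) = \frac{298}{-1195 + \left(-4 + 13 \cdot 400 + 1560\right)} - 845 = \frac{298}{-1195 + \left(-4 + 5200 + 1560\right)} - 845 = \frac{298}{-1195 + 6756} - 845 = \frac{298}{5561} - 845 = - \frac{4698747}{5561}$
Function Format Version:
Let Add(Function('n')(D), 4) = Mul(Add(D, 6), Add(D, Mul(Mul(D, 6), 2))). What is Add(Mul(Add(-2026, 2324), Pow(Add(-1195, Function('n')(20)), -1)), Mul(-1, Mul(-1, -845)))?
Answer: Rational(-4698747, 5561) ≈ -844.95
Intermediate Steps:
Function('n')(D) = Add(-4, Mul(13, D, Add(6, D))) (Function('n')(D) = Add(-4, Mul(Add(D, 6), Add(D, Mul(Mul(D, 6), 2)))) = Add(-4, Mul(Add(6, D), Add(D, Mul(Mul(6, D), 2)))) = Add(-4, Mul(Add(6, D), Add(D, Mul(12, D)))) = Add(-4, Mul(Add(6, D), Mul(13, D))) = Add(-4, Mul(13, D, Add(6, D))))
Add(Mul(Add(-2026, 2324), Pow(Add(-1195, Function('n')(20)), -1)), Mul(-1, Mul(-1, -845))) = Add(Mul(Add(-2026, 2324), Pow(Add(-1195, Add(-4, Mul(13, Pow(20, 2)), Mul(78, 20))), -1)), Mul(-1, Mul(-1, -845))) = Add(Mul(298, Pow(Add(-1195, Add(-4, Mul(13, 400), 1560)), -1)), Mul(-1, 845)) = Add(Mul(298, Pow(Add(-1195, Add(-4, 5200, 1560)), -1)), -845) = Add(Mul(298, Pow(Add(-1195, 6756), -1)), -845) = Add(Mul(298, Pow(5561, -1)), -845) = Add(Mul(298, Rational(1, 5561)), -845) = Add(Rational(298, 5561), -845) = Rational(-4698747, 5561)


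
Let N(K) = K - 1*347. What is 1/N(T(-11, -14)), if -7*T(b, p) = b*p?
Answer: -1/369 ≈ -0.0027100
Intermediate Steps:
T(b, p) = -b*p/7
N(K) = -347 + K (N(K) = K - 347 = -347 + K)
1/N(T(-11, -14)) = 1/(-347 - 1/7*(-11)*(-14)) = 1/(-347 - 22) = 1/(-369) = -1/369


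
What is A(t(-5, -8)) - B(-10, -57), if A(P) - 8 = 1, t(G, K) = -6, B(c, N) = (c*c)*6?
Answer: -591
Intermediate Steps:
B(c, N) = 6*c² (B(c, N) = c²*6 = 6*c²)
A(P) = 9 (A(P) = 8 + 1 = 9)
A(t(-5, -8)) - B(-10, -57) = 9 - 6*(-10)² = 9 - 6*100 = 9 - 1*600 = 9 - 600 = -591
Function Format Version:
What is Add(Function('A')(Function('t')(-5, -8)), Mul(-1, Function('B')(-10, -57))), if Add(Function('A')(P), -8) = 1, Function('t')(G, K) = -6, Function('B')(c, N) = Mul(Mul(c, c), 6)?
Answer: -591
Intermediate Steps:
Function('B')(c, N) = Mul(6, Pow(c, 2)) (Function('B')(c, N) = Mul(Pow(c, 2), 6) = Mul(6, Pow(c, 2)))
Function('A')(P) = 9 (Function('A')(P) = Add(8, 1) = 9)
Add(Function('A')(Function('t')(-5, -8)), Mul(-1, Function('B')(-10, -57))) = Add(9, Mul(-1, Mul(6, Pow(-10, 2)))) = Add(9, Mul(-1, Mul(6, 100))) = Add(9, Mul(-1, 600)) = Add(9, -600) = -591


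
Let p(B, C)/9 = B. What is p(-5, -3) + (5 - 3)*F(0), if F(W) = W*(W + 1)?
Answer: -45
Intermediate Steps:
F(W) = W*(1 + W)
p(B, C) = 9*B
p(-5, -3) + (5 - 3)*F(0) = 9*(-5) + (5 - 3)*(0*(1 + 0)) = -45 + 2*(0*1) = -45 + 2*0 = -45 + 0 = -45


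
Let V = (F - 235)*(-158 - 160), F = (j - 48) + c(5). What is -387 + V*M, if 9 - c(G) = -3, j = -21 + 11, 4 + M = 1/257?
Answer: -91870125/257 ≈ -3.5747e+5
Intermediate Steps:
M = -1027/257 (M = -4 + 1/257 = -1027/257 ≈ -3.9961)
j = -10
c(G) = 12 (c(G) = 9 - 1*(-3) = 9 + 3 = 12)
F = -46 (F = (-10 - 48) + 12 = -58 + 12 = -46)
V = 89358 (V = (-46 - 235)*(-158 - 160) = -281*(-318) = 89358)
-387 + V*M = -387 + 89358*(-1027/257) = -387 - 91770666/257 = -91870125/257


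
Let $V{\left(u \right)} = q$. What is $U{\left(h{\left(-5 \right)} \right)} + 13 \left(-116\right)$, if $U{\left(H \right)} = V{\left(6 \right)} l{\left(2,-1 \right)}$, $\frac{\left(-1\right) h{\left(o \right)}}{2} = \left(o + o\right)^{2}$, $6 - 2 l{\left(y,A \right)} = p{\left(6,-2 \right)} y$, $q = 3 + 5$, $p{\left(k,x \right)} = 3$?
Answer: $-1508$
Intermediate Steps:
$q = 8$
$l{\left(y,A \right)} = 3 - \frac{3 y}{2}$
$h{\left(o \right)} = - 8 o^{2}$ ($h{\left(o \right)} = - 2 \left(o + o\right)^{2} = - 2 \left(2 o\right)^{2} = - 2 \cdot 4 o^{2} = - 8 o^{2}$)
$V{\left(u \right)} = 8$
$U{\left(H \right)} = 0$ ($U{\left(H \right)} = 8 \left(3 - 3\right) = 8 \cdot 0 = 0$)
$U{\left(h{\left(-5 \right)} \right)} + 13 \left(-116\right) = 0 + 13 \left(-116\right) = 0 - 1508 = -1508$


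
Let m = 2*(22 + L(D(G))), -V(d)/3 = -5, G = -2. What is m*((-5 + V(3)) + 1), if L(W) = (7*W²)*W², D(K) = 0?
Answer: 484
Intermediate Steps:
V(d) = 15 (V(d) = -3*(-5) = 15)
L(W) = 7*W⁴
m = 44 (m = 2*(22 + 7*0⁴) = 2*(22 + 7*0) = 2*(22 + 0) = 2*22 = 44)
m*((-5 + V(3)) + 1) = 44*((-5 + 15) + 1) = 44*(10 + 1) = 44*11 = 484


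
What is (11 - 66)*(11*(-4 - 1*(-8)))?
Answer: -2420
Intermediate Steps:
(11 - 66)*(11*(-4 - 1*(-8))) = -605*(-4 + 8) = -605*4 = -55*44 = -2420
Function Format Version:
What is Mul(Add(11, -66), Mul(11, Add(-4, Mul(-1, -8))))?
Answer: -2420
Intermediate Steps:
Mul(Add(11, -66), Mul(11, Add(-4, Mul(-1, -8)))) = Mul(-55, Mul(11, Add(-4, 8))) = Mul(-55, Mul(11, 4)) = Mul(-55, 44) = -2420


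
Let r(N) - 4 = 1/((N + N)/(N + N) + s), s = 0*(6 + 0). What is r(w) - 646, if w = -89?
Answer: -641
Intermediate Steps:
s = 0 (s = 0*6 = 0)
r(N) = 5 (r(N) = 4 + 1/((N + N)/(N + N) + 0) = 4 + 1/((2*N)/((2*N)) + 0) = 4 + 1/((2*N)*(1/(2*N)) + 0) = 4 + 1/(1 + 0) = 4 + 1/1 = 4 + 1 = 5)
r(w) - 646 = 5 - 646 = -641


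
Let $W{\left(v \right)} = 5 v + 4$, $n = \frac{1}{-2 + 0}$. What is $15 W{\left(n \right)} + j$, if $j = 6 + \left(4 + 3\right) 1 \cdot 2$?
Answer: $\frac{85}{2} \approx 42.5$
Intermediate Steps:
$n = - \frac{1}{2}$ ($n = \frac{1}{-2} = - \frac{1}{2} \approx -0.5$)
$W{\left(v \right)} = 4 + 5 v$
$j = 20$ ($j = 6 + 7 \cdot 1 \cdot 2 = 6 + 7 \cdot 2 = 6 + 14 = 20$)
$15 W{\left(n \right)} + j = 15 \left(4 + 5 \left(- \frac{1}{2}\right)\right) + 20 = 15 \left(4 - \frac{5}{2}\right) + 20 = 15 \cdot \frac{3}{2} + 20 = \frac{45}{2} + 20 = \frac{85}{2}$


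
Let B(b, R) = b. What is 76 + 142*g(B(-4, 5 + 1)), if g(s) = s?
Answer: -492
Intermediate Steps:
76 + 142*g(B(-4, 5 + 1)) = 76 + 142*(-4) = 76 - 568 = -492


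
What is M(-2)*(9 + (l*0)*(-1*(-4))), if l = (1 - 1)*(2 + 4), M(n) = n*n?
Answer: 36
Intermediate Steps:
M(n) = n**2
l = 0 (l = 0*6 = 0)
M(-2)*(9 + (l*0)*(-1*(-4))) = (-2)**2*(9 + (0*0)*(-1*(-4))) = 4*(9 + 0*4) = 4*(9 + 0) = 4*9 = 36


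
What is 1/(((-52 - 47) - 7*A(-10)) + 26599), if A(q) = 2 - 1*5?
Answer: 1/26521 ≈ 3.7706e-5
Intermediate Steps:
A(q) = -3 (A(q) = 2 - 5 = -3)
1/(((-52 - 47) - 7*A(-10)) + 26599) = 1/(((-52 - 47) - 7*(-3)) + 26599) = 1/((-99 + 21) + 26599) = 1/(-78 + 26599) = 1/26521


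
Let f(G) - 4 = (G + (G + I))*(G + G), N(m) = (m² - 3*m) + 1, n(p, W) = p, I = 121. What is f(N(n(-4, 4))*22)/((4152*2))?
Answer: 37137/173 ≈ 214.66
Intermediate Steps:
N(m) = 1 + m² - 3*m
f(G) = 4 + 2*G*(121 + 2*G) (f(G) = 4 + (G + (G + 121))*(G + G) = 4 + (G + (121 + G))*(2*G) = 4 + (121 + 2*G)*(2*G) = 4 + 2*G*(121 + 2*G))
f(N(n(-4, 4))*22)/((4152*2)) = (4 + 4*((1 + (-4)² - 3*(-4))*22)² + 242*((1 + (-4)² - 3*(-4))*22))/((4152*2)) = (4 + 4*((1 + 16 + 12)*22)² + 242*((1 + 16 + 12)*22))/8304 = (4 + 4*(29*22)² + 242*(29*22))*(1/8304) = (4 + 4*638² + 242*638)*(1/8304) = (4 + 4*407044 + 154396)*(1/8304) = (4 + 1628176 + 154396)*(1/8304) = 1782576*(1/8304) = 37137/173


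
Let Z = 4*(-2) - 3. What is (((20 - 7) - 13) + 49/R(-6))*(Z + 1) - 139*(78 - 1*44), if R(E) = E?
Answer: -13933/3 ≈ -4644.3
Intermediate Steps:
Z = -11 (Z = -8 - 3 = -11)
(((20 - 7) - 13) + 49/R(-6))*(Z + 1) - 139*(78 - 1*44) = (((20 - 7) - 13) + 49/(-6))*(-11 + 1) - 139*(78 - 1*44) = ((13 - 13) + 49*(-1/6))*(-10) - 139*(78 - 44) = (0 - 49/6)*(-10) - 139*34 = -49/6*(-10) - 4726 = 245/3 - 4726 = -13933/3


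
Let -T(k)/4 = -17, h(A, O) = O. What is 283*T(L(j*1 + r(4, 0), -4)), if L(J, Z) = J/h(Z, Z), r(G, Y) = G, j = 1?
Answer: 19244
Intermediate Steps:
L(J, Z) = J/Z
T(k) = 68 (T(k) = -4*(-17) = 68)
283*T(L(j*1 + r(4, 0), -4)) = 283*68 = 19244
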